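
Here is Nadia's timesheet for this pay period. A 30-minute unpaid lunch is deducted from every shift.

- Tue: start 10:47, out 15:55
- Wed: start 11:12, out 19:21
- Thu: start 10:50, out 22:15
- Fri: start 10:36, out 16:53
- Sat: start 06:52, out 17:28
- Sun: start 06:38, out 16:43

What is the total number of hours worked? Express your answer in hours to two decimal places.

48.67 hours

Tue: 10:47–15:55 = 5 h 8 min; less 30 min break → 4 h 38 min
Wed: 11:12–19:21 = 8 h 9 min; less 30 min break → 7 h 39 min
Thu: 10:50–22:15 = 11 h 25 min; less 30 min break → 10 h 55 min
Fri: 10:36–16:53 = 6 h 17 min; less 30 min break → 5 h 47 min
Sat: 06:52–17:28 = 10 h 36 min; less 30 min break → 10 h 6 min
Sun: 06:38–16:43 = 10 h 5 min; less 30 min break → 9 h 35 min
Total: 4 h 38 min + 7 h 39 min + 10 h 55 min + 5 h 47 min + 10 h 6 min + 9 h 35 min = 48 h 40 min.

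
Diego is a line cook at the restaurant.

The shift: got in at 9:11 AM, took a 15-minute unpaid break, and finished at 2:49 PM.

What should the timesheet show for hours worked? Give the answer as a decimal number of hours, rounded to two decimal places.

5.38 hours

The shift: 9:11 AM–2:49 PM = 5 h 38 min; less 15 min break → 5 h 23 min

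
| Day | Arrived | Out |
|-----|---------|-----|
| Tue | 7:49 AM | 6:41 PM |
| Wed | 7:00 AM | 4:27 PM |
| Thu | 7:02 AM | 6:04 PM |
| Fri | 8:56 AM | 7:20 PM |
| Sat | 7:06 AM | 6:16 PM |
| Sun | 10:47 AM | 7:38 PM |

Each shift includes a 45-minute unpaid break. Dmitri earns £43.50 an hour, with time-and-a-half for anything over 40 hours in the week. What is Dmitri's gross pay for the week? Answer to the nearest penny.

Tue: 7:49 AM–6:41 PM = 10 h 52 min; less 45 min break → 10 h 7 min
Wed: 7:00 AM–4:27 PM = 9 h 27 min; less 45 min break → 8 h 42 min
Thu: 7:02 AM–6:04 PM = 11 h 2 min; less 45 min break → 10 h 17 min
Fri: 8:56 AM–7:20 PM = 10 h 24 min; less 45 min break → 9 h 39 min
Sat: 7:06 AM–6:16 PM = 11 h 10 min; less 45 min break → 10 h 25 min
Sun: 10:47 AM–7:38 PM = 8 h 51 min; less 45 min break → 8 h 6 min
Total worked: 57 h 16 min = 3436 min.
Regular 40 h 0 min = 2400 min at £43.50/h; overtime 17 h 16 min = 1036 min at £65.25/h.
Pay = (2400 × £43.50 + 1036 × £65.25) ÷ 60 = £2866.65.

£2866.65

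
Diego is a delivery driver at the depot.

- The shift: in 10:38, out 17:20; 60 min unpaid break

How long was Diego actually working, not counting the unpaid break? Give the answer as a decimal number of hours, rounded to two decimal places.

The shift: 10:38–17:20 = 6 h 42 min; less 60 min break → 5 h 42 min

5.70 hours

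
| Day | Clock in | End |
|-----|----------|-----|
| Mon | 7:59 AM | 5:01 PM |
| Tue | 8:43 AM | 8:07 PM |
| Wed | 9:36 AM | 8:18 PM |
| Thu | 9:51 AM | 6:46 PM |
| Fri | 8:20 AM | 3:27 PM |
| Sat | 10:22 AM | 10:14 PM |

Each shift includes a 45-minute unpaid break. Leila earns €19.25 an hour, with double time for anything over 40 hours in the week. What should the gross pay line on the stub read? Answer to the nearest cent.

€1329.53

Mon: 7:59 AM–5:01 PM = 9 h 2 min; less 45 min break → 8 h 17 min
Tue: 8:43 AM–8:07 PM = 11 h 24 min; less 45 min break → 10 h 39 min
Wed: 9:36 AM–8:18 PM = 10 h 42 min; less 45 min break → 9 h 57 min
Thu: 9:51 AM–6:46 PM = 8 h 55 min; less 45 min break → 8 h 10 min
Fri: 8:20 AM–3:27 PM = 7 h 7 min; less 45 min break → 6 h 22 min
Sat: 10:22 AM–10:14 PM = 11 h 52 min; less 45 min break → 11 h 7 min
Total worked: 54 h 32 min = 3272 min.
Regular 40 h 0 min = 2400 min at €19.25/h; overtime 14 h 32 min = 872 min at €38.50/h.
Pay = (2400 × €19.25 + 872 × €38.50) ÷ 60 = €1329.53.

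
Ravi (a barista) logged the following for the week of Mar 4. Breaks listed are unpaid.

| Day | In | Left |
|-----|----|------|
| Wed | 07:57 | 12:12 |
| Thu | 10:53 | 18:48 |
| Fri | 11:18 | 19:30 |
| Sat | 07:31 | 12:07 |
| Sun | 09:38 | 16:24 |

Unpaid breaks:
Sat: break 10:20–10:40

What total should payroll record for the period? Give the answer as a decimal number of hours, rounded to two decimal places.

Wed: 07:57–12:12 = 4 h 15 min
Thu: 10:53–18:48 = 7 h 55 min
Fri: 11:18–19:30 = 8 h 12 min
Sat: 07:31–12:07 = 4 h 36 min; less 20 min break → 4 h 16 min
Sun: 09:38–16:24 = 6 h 46 min
Total: 4 h 15 min + 7 h 55 min + 8 h 12 min + 4 h 16 min + 6 h 46 min = 31 h 24 min.

31.40 hours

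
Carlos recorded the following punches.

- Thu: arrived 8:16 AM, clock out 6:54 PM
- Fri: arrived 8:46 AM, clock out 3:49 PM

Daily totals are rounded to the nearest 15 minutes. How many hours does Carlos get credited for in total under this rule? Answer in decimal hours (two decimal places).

Thu: 8:16 AM–6:54 PM = 10 h 38 min → rounds to 10 h 45 min
Fri: 8:46 AM–3:49 PM = 7 h 3 min → rounds to 7 h 0 min
Total credited: 17 h 45 min.

17.75 hours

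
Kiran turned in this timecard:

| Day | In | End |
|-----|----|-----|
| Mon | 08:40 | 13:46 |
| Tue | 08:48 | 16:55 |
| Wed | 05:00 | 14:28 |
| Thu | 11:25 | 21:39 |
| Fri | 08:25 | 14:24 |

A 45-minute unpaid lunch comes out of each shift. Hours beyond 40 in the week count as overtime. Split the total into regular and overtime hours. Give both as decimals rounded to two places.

Mon: 08:40–13:46 = 5 h 6 min; less 45 min break → 4 h 21 min
Tue: 08:48–16:55 = 8 h 7 min; less 45 min break → 7 h 22 min
Wed: 05:00–14:28 = 9 h 28 min; less 45 min break → 8 h 43 min
Thu: 11:25–21:39 = 10 h 14 min; less 45 min break → 9 h 29 min
Fri: 08:25–14:24 = 5 h 59 min; less 45 min break → 5 h 14 min
Total worked: 35 h 9 min = 35.15 h.
Threshold 40 h → overtime 0 h 0 min, regular 35 h 9 min.

Regular 35.15 hours, overtime 0.00 hours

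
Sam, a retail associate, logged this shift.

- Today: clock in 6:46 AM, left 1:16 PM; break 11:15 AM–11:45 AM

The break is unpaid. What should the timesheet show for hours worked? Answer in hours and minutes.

Today: 6:46 AM–1:16 PM = 6 h 30 min; less 30 min break → 6 h 0 min

6 h 0 min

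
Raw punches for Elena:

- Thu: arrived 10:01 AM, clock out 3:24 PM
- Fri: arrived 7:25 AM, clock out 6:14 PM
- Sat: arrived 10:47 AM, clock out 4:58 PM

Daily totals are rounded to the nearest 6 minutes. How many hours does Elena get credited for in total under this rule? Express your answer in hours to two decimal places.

Thu: 10:01 AM–3:24 PM = 5 h 23 min → rounds to 5 h 24 min
Fri: 7:25 AM–6:14 PM = 10 h 49 min → rounds to 10 h 48 min
Sat: 10:47 AM–4:58 PM = 6 h 11 min → rounds to 6 h 12 min
Total credited: 22 h 24 min.

22.40 hours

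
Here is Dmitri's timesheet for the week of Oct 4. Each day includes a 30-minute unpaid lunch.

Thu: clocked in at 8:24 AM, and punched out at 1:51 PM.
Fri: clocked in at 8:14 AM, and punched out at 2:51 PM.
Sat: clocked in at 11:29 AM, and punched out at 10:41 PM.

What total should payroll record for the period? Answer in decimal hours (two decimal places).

Thu: 8:24 AM–1:51 PM = 5 h 27 min; less 30 min break → 4 h 57 min
Fri: 8:14 AM–2:51 PM = 6 h 37 min; less 30 min break → 6 h 7 min
Sat: 11:29 AM–10:41 PM = 11 h 12 min; less 30 min break → 10 h 42 min
Total: 4 h 57 min + 6 h 7 min + 10 h 42 min = 21 h 46 min.

21.77 hours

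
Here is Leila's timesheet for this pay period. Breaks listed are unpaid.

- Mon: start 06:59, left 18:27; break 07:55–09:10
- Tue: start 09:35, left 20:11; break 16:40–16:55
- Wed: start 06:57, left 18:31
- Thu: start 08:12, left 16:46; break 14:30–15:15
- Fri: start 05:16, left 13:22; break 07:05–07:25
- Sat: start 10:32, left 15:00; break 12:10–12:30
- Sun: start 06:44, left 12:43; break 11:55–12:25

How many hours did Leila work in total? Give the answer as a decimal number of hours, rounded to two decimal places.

57.33 hours

Mon: 06:59–18:27 = 11 h 28 min; less 75 min break → 10 h 13 min
Tue: 09:35–20:11 = 10 h 36 min; less 15 min break → 10 h 21 min
Wed: 06:57–18:31 = 11 h 34 min
Thu: 08:12–16:46 = 8 h 34 min; less 45 min break → 7 h 49 min
Fri: 05:16–13:22 = 8 h 6 min; less 20 min break → 7 h 46 min
Sat: 10:32–15:00 = 4 h 28 min; less 20 min break → 4 h 8 min
Sun: 06:44–12:43 = 5 h 59 min; less 30 min break → 5 h 29 min
Total: 10 h 13 min + 10 h 21 min + 11 h 34 min + 7 h 49 min + 7 h 46 min + 4 h 8 min + 5 h 29 min = 57 h 20 min.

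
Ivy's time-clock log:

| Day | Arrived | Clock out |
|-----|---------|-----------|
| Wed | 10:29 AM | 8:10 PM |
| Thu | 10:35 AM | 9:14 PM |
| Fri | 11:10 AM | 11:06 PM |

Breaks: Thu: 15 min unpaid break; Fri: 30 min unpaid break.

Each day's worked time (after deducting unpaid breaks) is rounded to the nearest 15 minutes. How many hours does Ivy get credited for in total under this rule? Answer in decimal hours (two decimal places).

31.75 hours

Wed: 10:29 AM–8:10 PM = 9 h 41 min → rounds to 9 h 45 min
Thu: 10:35 AM–9:14 PM = 10 h 39 min − 15 min = 10 h 24 min → rounds to 10 h 30 min
Fri: 11:10 AM–11:06 PM = 11 h 56 min − 30 min = 11 h 26 min → rounds to 11 h 30 min
Total credited: 31 h 45 min.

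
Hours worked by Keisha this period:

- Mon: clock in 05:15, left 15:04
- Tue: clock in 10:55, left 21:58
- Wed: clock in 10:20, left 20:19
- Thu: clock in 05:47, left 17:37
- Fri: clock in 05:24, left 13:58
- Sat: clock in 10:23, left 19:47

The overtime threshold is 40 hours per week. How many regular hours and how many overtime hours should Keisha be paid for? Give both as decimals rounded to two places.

Mon: 05:15–15:04 = 9 h 49 min
Tue: 10:55–21:58 = 11 h 3 min
Wed: 10:20–20:19 = 9 h 59 min
Thu: 05:47–17:37 = 11 h 50 min
Fri: 05:24–13:58 = 8 h 34 min
Sat: 10:23–19:47 = 9 h 24 min
Total worked: 60 h 39 min = 60.65 h.
Threshold 40 h → overtime 20 h 39 min, regular 40 h 0 min.

Regular 40.00 hours, overtime 20.65 hours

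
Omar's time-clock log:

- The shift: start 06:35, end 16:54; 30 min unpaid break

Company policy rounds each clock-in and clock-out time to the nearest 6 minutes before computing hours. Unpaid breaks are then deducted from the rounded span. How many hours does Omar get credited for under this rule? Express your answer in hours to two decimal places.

9.80 hours

The shift: in 06:35→06:36, out 16:54→16:54; 10 h 18 min − 30 min = 9 h 48 min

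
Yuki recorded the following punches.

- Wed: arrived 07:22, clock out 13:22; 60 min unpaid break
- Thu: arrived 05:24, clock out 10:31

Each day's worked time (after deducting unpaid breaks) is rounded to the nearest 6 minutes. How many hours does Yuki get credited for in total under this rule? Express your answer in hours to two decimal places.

Wed: 07:22–13:22 = 6 h 0 min − 60 min = 5 h 0 min → rounds to 5 h 0 min
Thu: 05:24–10:31 = 5 h 7 min → rounds to 5 h 6 min
Total credited: 10 h 6 min.

10.10 hours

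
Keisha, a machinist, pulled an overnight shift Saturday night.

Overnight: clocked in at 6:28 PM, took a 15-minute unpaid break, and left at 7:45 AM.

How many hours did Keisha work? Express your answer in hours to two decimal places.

13.03 hours

Overnight: 6:28 PM → midnight = 5 h 32 min; midnight → 7:45 AM = 7 h 45 min; span 13 h 17 min; less 15 min break → 13 h 2 min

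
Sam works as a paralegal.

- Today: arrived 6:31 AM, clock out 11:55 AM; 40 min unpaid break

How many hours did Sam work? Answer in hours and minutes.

4 h 44 min

Today: 6:31 AM–11:55 AM = 5 h 24 min; less 40 min break → 4 h 44 min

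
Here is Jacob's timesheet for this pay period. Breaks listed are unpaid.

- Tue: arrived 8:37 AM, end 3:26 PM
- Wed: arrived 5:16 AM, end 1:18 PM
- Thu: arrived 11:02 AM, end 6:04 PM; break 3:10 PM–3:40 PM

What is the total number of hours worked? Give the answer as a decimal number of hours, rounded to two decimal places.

Tue: 8:37 AM–3:26 PM = 6 h 49 min
Wed: 5:16 AM–1:18 PM = 8 h 2 min
Thu: 11:02 AM–6:04 PM = 7 h 2 min; less 30 min break → 6 h 32 min
Total: 6 h 49 min + 8 h 2 min + 6 h 32 min = 21 h 23 min.

21.38 hours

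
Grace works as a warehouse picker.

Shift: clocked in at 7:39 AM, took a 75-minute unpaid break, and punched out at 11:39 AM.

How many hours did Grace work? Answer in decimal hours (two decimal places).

Shift: 7:39 AM–11:39 AM = 4 h 0 min; less 75 min break → 2 h 45 min

2.75 hours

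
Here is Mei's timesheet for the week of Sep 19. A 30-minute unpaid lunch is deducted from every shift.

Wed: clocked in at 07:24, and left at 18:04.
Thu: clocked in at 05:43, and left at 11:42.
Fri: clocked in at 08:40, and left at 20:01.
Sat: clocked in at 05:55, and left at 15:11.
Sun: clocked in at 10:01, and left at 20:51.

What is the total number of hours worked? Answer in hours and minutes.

45 h 36 min

Wed: 07:24–18:04 = 10 h 40 min; less 30 min break → 10 h 10 min
Thu: 05:43–11:42 = 5 h 59 min; less 30 min break → 5 h 29 min
Fri: 08:40–20:01 = 11 h 21 min; less 30 min break → 10 h 51 min
Sat: 05:55–15:11 = 9 h 16 min; less 30 min break → 8 h 46 min
Sun: 10:01–20:51 = 10 h 50 min; less 30 min break → 10 h 20 min
Total: 10 h 10 min + 5 h 29 min + 10 h 51 min + 8 h 46 min + 10 h 20 min = 45 h 36 min.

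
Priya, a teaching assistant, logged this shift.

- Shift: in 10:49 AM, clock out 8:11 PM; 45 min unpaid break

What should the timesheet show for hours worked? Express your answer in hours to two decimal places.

Shift: 10:49 AM–8:11 PM = 9 h 22 min; less 45 min break → 8 h 37 min

8.62 hours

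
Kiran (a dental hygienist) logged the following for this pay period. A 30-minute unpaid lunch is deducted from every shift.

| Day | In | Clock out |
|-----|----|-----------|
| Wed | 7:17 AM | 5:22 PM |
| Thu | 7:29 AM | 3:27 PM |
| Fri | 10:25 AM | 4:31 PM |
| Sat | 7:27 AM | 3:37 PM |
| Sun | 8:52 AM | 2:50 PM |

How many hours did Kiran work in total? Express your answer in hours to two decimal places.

Wed: 7:17 AM–5:22 PM = 10 h 5 min; less 30 min break → 9 h 35 min
Thu: 7:29 AM–3:27 PM = 7 h 58 min; less 30 min break → 7 h 28 min
Fri: 10:25 AM–4:31 PM = 6 h 6 min; less 30 min break → 5 h 36 min
Sat: 7:27 AM–3:37 PM = 8 h 10 min; less 30 min break → 7 h 40 min
Sun: 8:52 AM–2:50 PM = 5 h 58 min; less 30 min break → 5 h 28 min
Total: 9 h 35 min + 7 h 28 min + 5 h 36 min + 7 h 40 min + 5 h 28 min = 35 h 47 min.

35.78 hours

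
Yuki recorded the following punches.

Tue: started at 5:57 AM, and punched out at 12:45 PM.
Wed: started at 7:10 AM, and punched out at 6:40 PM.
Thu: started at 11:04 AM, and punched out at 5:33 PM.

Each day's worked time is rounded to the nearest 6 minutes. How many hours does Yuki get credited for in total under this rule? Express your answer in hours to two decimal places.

24.80 hours

Tue: 5:57 AM–12:45 PM = 6 h 48 min → rounds to 6 h 48 min
Wed: 7:10 AM–6:40 PM = 11 h 30 min → rounds to 11 h 30 min
Thu: 11:04 AM–5:33 PM = 6 h 29 min → rounds to 6 h 30 min
Total credited: 24 h 48 min.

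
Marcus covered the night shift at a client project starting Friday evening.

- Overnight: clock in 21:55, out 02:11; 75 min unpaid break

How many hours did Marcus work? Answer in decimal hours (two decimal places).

Overnight: 21:55 → midnight = 2 h 5 min; midnight → 02:11 = 2 h 11 min; span 4 h 16 min; less 75 min break → 3 h 1 min

3.02 hours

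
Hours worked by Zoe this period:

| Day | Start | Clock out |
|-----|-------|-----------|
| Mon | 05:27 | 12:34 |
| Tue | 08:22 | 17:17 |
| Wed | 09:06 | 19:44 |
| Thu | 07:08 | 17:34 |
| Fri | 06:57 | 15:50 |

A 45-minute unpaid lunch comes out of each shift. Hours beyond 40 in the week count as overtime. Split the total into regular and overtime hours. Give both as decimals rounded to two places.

Mon: 05:27–12:34 = 7 h 7 min; less 45 min break → 6 h 22 min
Tue: 08:22–17:17 = 8 h 55 min; less 45 min break → 8 h 10 min
Wed: 09:06–19:44 = 10 h 38 min; less 45 min break → 9 h 53 min
Thu: 07:08–17:34 = 10 h 26 min; less 45 min break → 9 h 41 min
Fri: 06:57–15:50 = 8 h 53 min; less 45 min break → 8 h 8 min
Total worked: 42 h 14 min = 42.23 h.
Threshold 40 h → overtime 2 h 14 min, regular 40 h 0 min.

Regular 40.00 hours, overtime 2.23 hours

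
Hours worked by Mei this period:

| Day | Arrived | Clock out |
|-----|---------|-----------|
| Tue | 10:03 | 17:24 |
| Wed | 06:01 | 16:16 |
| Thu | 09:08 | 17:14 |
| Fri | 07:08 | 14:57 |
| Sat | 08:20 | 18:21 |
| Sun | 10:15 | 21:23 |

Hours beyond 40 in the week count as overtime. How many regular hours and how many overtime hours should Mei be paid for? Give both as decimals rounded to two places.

Tue: 10:03–17:24 = 7 h 21 min
Wed: 06:01–16:16 = 10 h 15 min
Thu: 09:08–17:14 = 8 h 6 min
Fri: 07:08–14:57 = 7 h 49 min
Sat: 08:20–18:21 = 10 h 1 min
Sun: 10:15–21:23 = 11 h 8 min
Total worked: 54 h 40 min = 54.67 h.
Threshold 40 h → overtime 14 h 40 min, regular 40 h 0 min.

Regular 40.00 hours, overtime 14.67 hours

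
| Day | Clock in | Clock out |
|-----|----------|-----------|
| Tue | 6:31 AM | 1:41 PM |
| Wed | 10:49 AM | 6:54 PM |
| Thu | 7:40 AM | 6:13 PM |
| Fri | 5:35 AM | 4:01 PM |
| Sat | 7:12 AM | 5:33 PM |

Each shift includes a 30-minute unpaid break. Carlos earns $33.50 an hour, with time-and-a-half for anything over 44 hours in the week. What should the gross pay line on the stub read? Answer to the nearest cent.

$1478.19

Tue: 6:31 AM–1:41 PM = 7 h 10 min; less 30 min break → 6 h 40 min
Wed: 10:49 AM–6:54 PM = 8 h 5 min; less 30 min break → 7 h 35 min
Thu: 7:40 AM–6:13 PM = 10 h 33 min; less 30 min break → 10 h 3 min
Fri: 5:35 AM–4:01 PM = 10 h 26 min; less 30 min break → 9 h 56 min
Sat: 7:12 AM–5:33 PM = 10 h 21 min; less 30 min break → 9 h 51 min
Total worked: 44 h 5 min = 2645 min.
Regular 44 h 0 min = 2640 min at $33.50/h; overtime 0 h 5 min = 5 min at $50.25/h.
Pay = (2640 × $33.50 + 5 × $50.25) ÷ 60 = $1478.19.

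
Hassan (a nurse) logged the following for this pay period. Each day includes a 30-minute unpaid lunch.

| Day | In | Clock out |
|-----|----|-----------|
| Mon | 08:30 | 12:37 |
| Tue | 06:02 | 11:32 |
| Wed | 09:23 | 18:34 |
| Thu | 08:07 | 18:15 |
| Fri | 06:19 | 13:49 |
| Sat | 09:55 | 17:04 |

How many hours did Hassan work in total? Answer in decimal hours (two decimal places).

40.58 hours

Mon: 08:30–12:37 = 4 h 7 min; less 30 min break → 3 h 37 min
Tue: 06:02–11:32 = 5 h 30 min; less 30 min break → 5 h 0 min
Wed: 09:23–18:34 = 9 h 11 min; less 30 min break → 8 h 41 min
Thu: 08:07–18:15 = 10 h 8 min; less 30 min break → 9 h 38 min
Fri: 06:19–13:49 = 7 h 30 min; less 30 min break → 7 h 0 min
Sat: 09:55–17:04 = 7 h 9 min; less 30 min break → 6 h 39 min
Total: 3 h 37 min + 5 h 0 min + 8 h 41 min + 9 h 38 min + 7 h 0 min + 6 h 39 min = 40 h 35 min.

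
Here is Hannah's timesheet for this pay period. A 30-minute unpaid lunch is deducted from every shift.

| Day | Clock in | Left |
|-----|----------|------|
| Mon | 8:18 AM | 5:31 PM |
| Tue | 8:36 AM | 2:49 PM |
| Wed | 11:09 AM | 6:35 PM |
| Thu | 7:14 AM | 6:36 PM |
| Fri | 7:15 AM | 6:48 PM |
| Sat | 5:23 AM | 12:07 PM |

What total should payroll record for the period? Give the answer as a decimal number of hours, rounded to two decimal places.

Mon: 8:18 AM–5:31 PM = 9 h 13 min; less 30 min break → 8 h 43 min
Tue: 8:36 AM–2:49 PM = 6 h 13 min; less 30 min break → 5 h 43 min
Wed: 11:09 AM–6:35 PM = 7 h 26 min; less 30 min break → 6 h 56 min
Thu: 7:14 AM–6:36 PM = 11 h 22 min; less 30 min break → 10 h 52 min
Fri: 7:15 AM–6:48 PM = 11 h 33 min; less 30 min break → 11 h 3 min
Sat: 5:23 AM–12:07 PM = 6 h 44 min; less 30 min break → 6 h 14 min
Total: 8 h 43 min + 5 h 43 min + 6 h 56 min + 10 h 52 min + 11 h 3 min + 6 h 14 min = 49 h 31 min.

49.52 hours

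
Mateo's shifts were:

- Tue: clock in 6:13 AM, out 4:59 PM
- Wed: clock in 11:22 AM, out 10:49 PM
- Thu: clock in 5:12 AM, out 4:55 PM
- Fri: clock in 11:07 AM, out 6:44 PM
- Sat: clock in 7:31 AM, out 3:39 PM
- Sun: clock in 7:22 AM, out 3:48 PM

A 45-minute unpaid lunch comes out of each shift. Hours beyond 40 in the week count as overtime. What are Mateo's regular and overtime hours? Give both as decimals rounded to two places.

Regular 40.00 hours, overtime 13.62 hours

Tue: 6:13 AM–4:59 PM = 10 h 46 min; less 45 min break → 10 h 1 min
Wed: 11:22 AM–10:49 PM = 11 h 27 min; less 45 min break → 10 h 42 min
Thu: 5:12 AM–4:55 PM = 11 h 43 min; less 45 min break → 10 h 58 min
Fri: 11:07 AM–6:44 PM = 7 h 37 min; less 45 min break → 6 h 52 min
Sat: 7:31 AM–3:39 PM = 8 h 8 min; less 45 min break → 7 h 23 min
Sun: 7:22 AM–3:48 PM = 8 h 26 min; less 45 min break → 7 h 41 min
Total worked: 53 h 37 min = 53.62 h.
Threshold 40 h → overtime 13 h 37 min, regular 40 h 0 min.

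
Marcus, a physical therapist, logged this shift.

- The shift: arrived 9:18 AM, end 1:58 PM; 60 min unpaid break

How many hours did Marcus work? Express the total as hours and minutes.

The shift: 9:18 AM–1:58 PM = 4 h 40 min; less 60 min break → 3 h 40 min

3 h 40 min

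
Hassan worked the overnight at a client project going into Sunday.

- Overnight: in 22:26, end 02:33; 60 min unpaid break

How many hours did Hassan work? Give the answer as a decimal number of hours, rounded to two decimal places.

Overnight: 22:26 → midnight = 1 h 34 min; midnight → 02:33 = 2 h 33 min; span 4 h 7 min; less 60 min break → 3 h 7 min

3.12 hours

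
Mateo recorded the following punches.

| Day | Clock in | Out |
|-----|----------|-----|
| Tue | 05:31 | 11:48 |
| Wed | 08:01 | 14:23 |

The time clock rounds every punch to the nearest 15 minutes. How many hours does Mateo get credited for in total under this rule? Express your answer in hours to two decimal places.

12.75 hours

Tue: in 05:31→05:30, out 11:48→11:45; 6 h 15 min
Wed: in 08:01→08:00, out 14:23→14:30; 6 h 30 min
Total credited: 12 h 45 min.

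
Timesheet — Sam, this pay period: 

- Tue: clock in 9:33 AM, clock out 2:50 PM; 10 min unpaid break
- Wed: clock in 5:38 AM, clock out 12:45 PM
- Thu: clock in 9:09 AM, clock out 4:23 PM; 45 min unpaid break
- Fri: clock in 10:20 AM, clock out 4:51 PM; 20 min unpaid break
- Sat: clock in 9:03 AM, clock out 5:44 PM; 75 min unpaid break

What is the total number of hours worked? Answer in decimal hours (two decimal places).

Tue: 9:33 AM–2:50 PM = 5 h 17 min; less 10 min break → 5 h 7 min
Wed: 5:38 AM–12:45 PM = 7 h 7 min
Thu: 9:09 AM–4:23 PM = 7 h 14 min; less 45 min break → 6 h 29 min
Fri: 10:20 AM–4:51 PM = 6 h 31 min; less 20 min break → 6 h 11 min
Sat: 9:03 AM–5:44 PM = 8 h 41 min; less 75 min break → 7 h 26 min
Total: 5 h 7 min + 7 h 7 min + 6 h 29 min + 6 h 11 min + 7 h 26 min = 32 h 20 min.

32.33 hours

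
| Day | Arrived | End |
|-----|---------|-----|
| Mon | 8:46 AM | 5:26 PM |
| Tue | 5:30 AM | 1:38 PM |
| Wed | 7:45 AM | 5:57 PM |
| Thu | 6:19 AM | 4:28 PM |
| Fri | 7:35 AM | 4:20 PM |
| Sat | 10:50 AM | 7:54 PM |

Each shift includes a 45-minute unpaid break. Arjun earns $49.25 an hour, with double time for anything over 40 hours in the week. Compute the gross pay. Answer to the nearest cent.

$3000.97

Mon: 8:46 AM–5:26 PM = 8 h 40 min; less 45 min break → 7 h 55 min
Tue: 5:30 AM–1:38 PM = 8 h 8 min; less 45 min break → 7 h 23 min
Wed: 7:45 AM–5:57 PM = 10 h 12 min; less 45 min break → 9 h 27 min
Thu: 6:19 AM–4:28 PM = 10 h 9 min; less 45 min break → 9 h 24 min
Fri: 7:35 AM–4:20 PM = 8 h 45 min; less 45 min break → 8 h 0 min
Sat: 10:50 AM–7:54 PM = 9 h 4 min; less 45 min break → 8 h 19 min
Total worked: 50 h 28 min = 3028 min.
Regular 40 h 0 min = 2400 min at $49.25/h; overtime 10 h 28 min = 628 min at $98.50/h.
Pay = (2400 × $49.25 + 628 × $98.50) ÷ 60 = $3000.97.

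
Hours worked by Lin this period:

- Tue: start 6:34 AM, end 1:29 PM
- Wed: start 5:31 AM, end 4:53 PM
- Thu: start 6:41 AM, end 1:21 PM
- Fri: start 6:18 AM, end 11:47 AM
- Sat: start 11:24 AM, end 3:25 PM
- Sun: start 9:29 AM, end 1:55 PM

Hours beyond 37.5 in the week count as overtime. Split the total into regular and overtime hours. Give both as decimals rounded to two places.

Regular 37.50 hours, overtime 1.38 hours

Tue: 6:34 AM–1:29 PM = 6 h 55 min
Wed: 5:31 AM–4:53 PM = 11 h 22 min
Thu: 6:41 AM–1:21 PM = 6 h 40 min
Fri: 6:18 AM–11:47 AM = 5 h 29 min
Sat: 11:24 AM–3:25 PM = 4 h 1 min
Sun: 9:29 AM–1:55 PM = 4 h 26 min
Total worked: 38 h 53 min = 38.88 h.
Threshold 37.5 h → overtime 1 h 23 min, regular 37 h 30 min.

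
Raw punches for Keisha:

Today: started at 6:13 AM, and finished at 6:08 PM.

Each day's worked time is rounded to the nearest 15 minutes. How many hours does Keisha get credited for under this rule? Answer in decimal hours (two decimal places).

Today: 6:13 AM–6:08 PM = 11 h 55 min → rounds to 12 h 0 min

12.00 hours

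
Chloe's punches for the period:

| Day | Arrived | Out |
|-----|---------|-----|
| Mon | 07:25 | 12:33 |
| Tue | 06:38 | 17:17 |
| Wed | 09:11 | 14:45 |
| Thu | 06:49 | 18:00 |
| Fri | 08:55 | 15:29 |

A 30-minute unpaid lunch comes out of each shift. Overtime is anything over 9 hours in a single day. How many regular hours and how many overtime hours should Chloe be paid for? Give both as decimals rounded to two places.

Mon: 07:25–12:33 = 5 h 8 min; less 30 min break → 4 h 38 min
Tue: 06:38–17:17 = 10 h 39 min; less 30 min break → 10 h 9 min
Wed: 09:11–14:45 = 5 h 34 min; less 30 min break → 5 h 4 min
Thu: 06:49–18:00 = 11 h 11 min; less 30 min break → 10 h 41 min
Fri: 08:55–15:29 = 6 h 34 min; less 30 min break → 6 h 4 min
Mon reg 4 h 38 min / OT 0 h 0 min; Tue reg 9 h 0 min / OT 1 h 9 min; Wed reg 5 h 4 min / OT 0 h 0 min; Thu reg 9 h 0 min / OT 1 h 41 min; Fri reg 6 h 4 min / OT 0 h 0 min.
Totals: regular 33 h 46 min, overtime 2 h 50 min.

Regular 33.77 hours, overtime 2.83 hours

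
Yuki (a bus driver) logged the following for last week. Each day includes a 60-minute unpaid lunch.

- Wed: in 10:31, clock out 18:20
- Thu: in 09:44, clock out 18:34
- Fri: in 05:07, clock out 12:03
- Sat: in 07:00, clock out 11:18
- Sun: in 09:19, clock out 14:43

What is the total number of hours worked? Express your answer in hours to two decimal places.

Wed: 10:31–18:20 = 7 h 49 min; less 60 min break → 6 h 49 min
Thu: 09:44–18:34 = 8 h 50 min; less 60 min break → 7 h 50 min
Fri: 05:07–12:03 = 6 h 56 min; less 60 min break → 5 h 56 min
Sat: 07:00–11:18 = 4 h 18 min; less 60 min break → 3 h 18 min
Sun: 09:19–14:43 = 5 h 24 min; less 60 min break → 4 h 24 min
Total: 6 h 49 min + 7 h 50 min + 5 h 56 min + 3 h 18 min + 4 h 24 min = 28 h 17 min.

28.28 hours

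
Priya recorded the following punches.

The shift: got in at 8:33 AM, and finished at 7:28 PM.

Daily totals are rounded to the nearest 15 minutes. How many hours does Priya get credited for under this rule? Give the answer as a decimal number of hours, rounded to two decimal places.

The shift: 8:33 AM–7:28 PM = 10 h 55 min → rounds to 11 h 0 min

11.00 hours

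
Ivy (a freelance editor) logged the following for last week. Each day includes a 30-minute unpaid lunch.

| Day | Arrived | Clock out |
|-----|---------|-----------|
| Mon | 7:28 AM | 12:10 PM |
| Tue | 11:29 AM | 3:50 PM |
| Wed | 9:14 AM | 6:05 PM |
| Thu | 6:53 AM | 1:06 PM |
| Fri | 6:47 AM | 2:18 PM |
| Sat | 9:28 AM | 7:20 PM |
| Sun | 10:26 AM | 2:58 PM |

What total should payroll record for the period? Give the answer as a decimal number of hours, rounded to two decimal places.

42.53 hours

Mon: 7:28 AM–12:10 PM = 4 h 42 min; less 30 min break → 4 h 12 min
Tue: 11:29 AM–3:50 PM = 4 h 21 min; less 30 min break → 3 h 51 min
Wed: 9:14 AM–6:05 PM = 8 h 51 min; less 30 min break → 8 h 21 min
Thu: 6:53 AM–1:06 PM = 6 h 13 min; less 30 min break → 5 h 43 min
Fri: 6:47 AM–2:18 PM = 7 h 31 min; less 30 min break → 7 h 1 min
Sat: 9:28 AM–7:20 PM = 9 h 52 min; less 30 min break → 9 h 22 min
Sun: 10:26 AM–2:58 PM = 4 h 32 min; less 30 min break → 4 h 2 min
Total: 4 h 12 min + 3 h 51 min + 8 h 21 min + 5 h 43 min + 7 h 1 min + 9 h 22 min + 4 h 2 min = 42 h 32 min.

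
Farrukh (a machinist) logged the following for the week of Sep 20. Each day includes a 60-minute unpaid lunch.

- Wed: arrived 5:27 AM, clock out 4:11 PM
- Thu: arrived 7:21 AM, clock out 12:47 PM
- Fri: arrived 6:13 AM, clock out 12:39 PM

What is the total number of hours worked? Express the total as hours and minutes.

19 h 36 min

Wed: 5:27 AM–4:11 PM = 10 h 44 min; less 60 min break → 9 h 44 min
Thu: 7:21 AM–12:47 PM = 5 h 26 min; less 60 min break → 4 h 26 min
Fri: 6:13 AM–12:39 PM = 6 h 26 min; less 60 min break → 5 h 26 min
Total: 9 h 44 min + 4 h 26 min + 5 h 26 min = 19 h 36 min.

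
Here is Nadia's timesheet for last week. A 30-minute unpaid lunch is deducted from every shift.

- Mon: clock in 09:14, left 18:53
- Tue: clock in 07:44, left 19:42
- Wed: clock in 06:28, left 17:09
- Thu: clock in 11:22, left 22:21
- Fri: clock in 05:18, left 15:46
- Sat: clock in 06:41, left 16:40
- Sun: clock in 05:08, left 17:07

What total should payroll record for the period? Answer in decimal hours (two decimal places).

Mon: 09:14–18:53 = 9 h 39 min; less 30 min break → 9 h 9 min
Tue: 07:44–19:42 = 11 h 58 min; less 30 min break → 11 h 28 min
Wed: 06:28–17:09 = 10 h 41 min; less 30 min break → 10 h 11 min
Thu: 11:22–22:21 = 10 h 59 min; less 30 min break → 10 h 29 min
Fri: 05:18–15:46 = 10 h 28 min; less 30 min break → 9 h 58 min
Sat: 06:41–16:40 = 9 h 59 min; less 30 min break → 9 h 29 min
Sun: 05:08–17:07 = 11 h 59 min; less 30 min break → 11 h 29 min
Total: 9 h 9 min + 11 h 28 min + 10 h 11 min + 10 h 29 min + 9 h 58 min + 9 h 29 min + 11 h 29 min = 72 h 13 min.

72.22 hours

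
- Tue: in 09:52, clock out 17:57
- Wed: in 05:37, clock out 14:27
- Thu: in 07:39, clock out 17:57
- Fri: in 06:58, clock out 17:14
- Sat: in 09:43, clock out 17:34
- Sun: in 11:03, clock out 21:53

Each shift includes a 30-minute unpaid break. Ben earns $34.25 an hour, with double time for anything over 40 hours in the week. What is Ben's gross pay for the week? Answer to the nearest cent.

$2271.92

Tue: 09:52–17:57 = 8 h 5 min; less 30 min break → 7 h 35 min
Wed: 05:37–14:27 = 8 h 50 min; less 30 min break → 8 h 20 min
Thu: 07:39–17:57 = 10 h 18 min; less 30 min break → 9 h 48 min
Fri: 06:58–17:14 = 10 h 16 min; less 30 min break → 9 h 46 min
Sat: 09:43–17:34 = 7 h 51 min; less 30 min break → 7 h 21 min
Sun: 11:03–21:53 = 10 h 50 min; less 30 min break → 10 h 20 min
Total worked: 53 h 10 min = 3190 min.
Regular 40 h 0 min = 2400 min at $34.25/h; overtime 13 h 10 min = 790 min at $68.50/h.
Pay = (2400 × $34.25 + 790 × $68.50) ÷ 60 = $2271.92.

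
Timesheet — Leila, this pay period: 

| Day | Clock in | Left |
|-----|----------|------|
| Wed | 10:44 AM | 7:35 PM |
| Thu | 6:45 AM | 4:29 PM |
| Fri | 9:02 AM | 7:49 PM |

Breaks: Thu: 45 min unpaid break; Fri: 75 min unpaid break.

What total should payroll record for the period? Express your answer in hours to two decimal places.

27.37 hours

Wed: 10:44 AM–7:35 PM = 8 h 51 min
Thu: 6:45 AM–4:29 PM = 9 h 44 min; less 45 min break → 8 h 59 min
Fri: 9:02 AM–7:49 PM = 10 h 47 min; less 75 min break → 9 h 32 min
Total: 8 h 51 min + 8 h 59 min + 9 h 32 min = 27 h 22 min.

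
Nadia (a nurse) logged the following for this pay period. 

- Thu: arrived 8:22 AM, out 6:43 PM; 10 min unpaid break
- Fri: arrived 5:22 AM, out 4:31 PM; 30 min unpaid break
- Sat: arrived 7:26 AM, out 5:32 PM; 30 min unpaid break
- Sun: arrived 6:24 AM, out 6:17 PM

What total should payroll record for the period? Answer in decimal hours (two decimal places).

Thu: 8:22 AM–6:43 PM = 10 h 21 min; less 10 min break → 10 h 11 min
Fri: 5:22 AM–4:31 PM = 11 h 9 min; less 30 min break → 10 h 39 min
Sat: 7:26 AM–5:32 PM = 10 h 6 min; less 30 min break → 9 h 36 min
Sun: 6:24 AM–6:17 PM = 11 h 53 min
Total: 10 h 11 min + 10 h 39 min + 9 h 36 min + 11 h 53 min = 42 h 19 min.

42.32 hours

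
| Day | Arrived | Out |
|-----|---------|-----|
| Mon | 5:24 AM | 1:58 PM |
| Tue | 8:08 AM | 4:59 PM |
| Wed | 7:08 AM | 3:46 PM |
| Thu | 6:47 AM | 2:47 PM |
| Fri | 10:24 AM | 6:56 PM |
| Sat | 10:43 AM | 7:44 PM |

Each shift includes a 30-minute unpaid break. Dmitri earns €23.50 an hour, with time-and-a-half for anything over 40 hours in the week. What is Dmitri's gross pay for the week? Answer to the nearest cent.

Mon: 5:24 AM–1:58 PM = 8 h 34 min; less 30 min break → 8 h 4 min
Tue: 8:08 AM–4:59 PM = 8 h 51 min; less 30 min break → 8 h 21 min
Wed: 7:08 AM–3:46 PM = 8 h 38 min; less 30 min break → 8 h 8 min
Thu: 6:47 AM–2:47 PM = 8 h 0 min; less 30 min break → 7 h 30 min
Fri: 10:24 AM–6:56 PM = 8 h 32 min; less 30 min break → 8 h 2 min
Sat: 10:43 AM–7:44 PM = 9 h 1 min; less 30 min break → 8 h 31 min
Total worked: 48 h 36 min = 2916 min.
Regular 40 h 0 min = 2400 min at €23.50/h; overtime 8 h 36 min = 516 min at €35.25/h.
Pay = (2400 × €23.50 + 516 × €35.25) ÷ 60 = €1243.15.

€1243.15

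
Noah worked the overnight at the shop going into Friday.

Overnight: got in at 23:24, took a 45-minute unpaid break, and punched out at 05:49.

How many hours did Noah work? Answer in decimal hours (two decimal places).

5.67 hours

Overnight: 23:24 → midnight = 0 h 36 min; midnight → 05:49 = 5 h 49 min; span 6 h 25 min; less 45 min break → 5 h 40 min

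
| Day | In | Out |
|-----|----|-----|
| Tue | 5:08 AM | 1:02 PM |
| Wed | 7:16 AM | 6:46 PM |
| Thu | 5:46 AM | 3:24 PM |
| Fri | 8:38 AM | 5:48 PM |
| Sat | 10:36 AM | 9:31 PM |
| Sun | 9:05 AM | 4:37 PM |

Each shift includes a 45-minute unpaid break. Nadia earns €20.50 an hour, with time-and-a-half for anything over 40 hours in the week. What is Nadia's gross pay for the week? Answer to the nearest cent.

€1193.61

Tue: 5:08 AM–1:02 PM = 7 h 54 min; less 45 min break → 7 h 9 min
Wed: 7:16 AM–6:46 PM = 11 h 30 min; less 45 min break → 10 h 45 min
Thu: 5:46 AM–3:24 PM = 9 h 38 min; less 45 min break → 8 h 53 min
Fri: 8:38 AM–5:48 PM = 9 h 10 min; less 45 min break → 8 h 25 min
Sat: 10:36 AM–9:31 PM = 10 h 55 min; less 45 min break → 10 h 10 min
Sun: 9:05 AM–4:37 PM = 7 h 32 min; less 45 min break → 6 h 47 min
Total worked: 52 h 9 min = 3129 min.
Regular 40 h 0 min = 2400 min at €20.50/h; overtime 12 h 9 min = 729 min at €30.75/h.
Pay = (2400 × €20.50 + 729 × €30.75) ÷ 60 = €1193.61.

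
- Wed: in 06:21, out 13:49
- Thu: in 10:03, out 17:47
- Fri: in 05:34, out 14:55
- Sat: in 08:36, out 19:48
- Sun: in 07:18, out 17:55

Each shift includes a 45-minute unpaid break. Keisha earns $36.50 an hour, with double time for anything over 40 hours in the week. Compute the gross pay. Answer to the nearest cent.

Wed: 06:21–13:49 = 7 h 28 min; less 45 min break → 6 h 43 min
Thu: 10:03–17:47 = 7 h 44 min; less 45 min break → 6 h 59 min
Fri: 05:34–14:55 = 9 h 21 min; less 45 min break → 8 h 36 min
Sat: 08:36–19:48 = 11 h 12 min; less 45 min break → 10 h 27 min
Sun: 07:18–17:55 = 10 h 37 min; less 45 min break → 9 h 52 min
Total worked: 42 h 37 min = 2557 min.
Regular 40 h 0 min = 2400 min at $36.50/h; overtime 2 h 37 min = 157 min at $73.00/h.
Pay = (2400 × $36.50 + 157 × $73.00) ÷ 60 = $1651.02.

$1651.02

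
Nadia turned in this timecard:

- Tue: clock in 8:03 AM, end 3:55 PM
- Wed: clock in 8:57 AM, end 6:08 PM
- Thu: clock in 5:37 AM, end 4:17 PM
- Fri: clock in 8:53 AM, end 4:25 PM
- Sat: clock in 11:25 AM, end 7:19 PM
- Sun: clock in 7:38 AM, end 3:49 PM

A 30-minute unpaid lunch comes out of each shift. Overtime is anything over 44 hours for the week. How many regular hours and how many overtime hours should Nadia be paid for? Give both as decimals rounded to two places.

Regular 44.00 hours, overtime 4.33 hours

Tue: 8:03 AM–3:55 PM = 7 h 52 min; less 30 min break → 7 h 22 min
Wed: 8:57 AM–6:08 PM = 9 h 11 min; less 30 min break → 8 h 41 min
Thu: 5:37 AM–4:17 PM = 10 h 40 min; less 30 min break → 10 h 10 min
Fri: 8:53 AM–4:25 PM = 7 h 32 min; less 30 min break → 7 h 2 min
Sat: 11:25 AM–7:19 PM = 7 h 54 min; less 30 min break → 7 h 24 min
Sun: 7:38 AM–3:49 PM = 8 h 11 min; less 30 min break → 7 h 41 min
Total worked: 48 h 20 min = 48.33 h.
Threshold 44 h → overtime 4 h 20 min, regular 44 h 0 min.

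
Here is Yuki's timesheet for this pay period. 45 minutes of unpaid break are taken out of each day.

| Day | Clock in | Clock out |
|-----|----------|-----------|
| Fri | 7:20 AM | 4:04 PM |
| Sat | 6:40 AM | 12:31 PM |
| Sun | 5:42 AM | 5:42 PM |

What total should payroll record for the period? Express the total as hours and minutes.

24 h 20 min

Fri: 7:20 AM–4:04 PM = 8 h 44 min; less 45 min break → 7 h 59 min
Sat: 6:40 AM–12:31 PM = 5 h 51 min; less 45 min break → 5 h 6 min
Sun: 5:42 AM–5:42 PM = 12 h 0 min; less 45 min break → 11 h 15 min
Total: 7 h 59 min + 5 h 6 min + 11 h 15 min = 24 h 20 min.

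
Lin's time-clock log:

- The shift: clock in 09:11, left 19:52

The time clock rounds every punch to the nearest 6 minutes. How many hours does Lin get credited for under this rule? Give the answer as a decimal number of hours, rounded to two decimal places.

10.70 hours

The shift: in 09:11→09:12, out 19:52→19:54; 10 h 42 min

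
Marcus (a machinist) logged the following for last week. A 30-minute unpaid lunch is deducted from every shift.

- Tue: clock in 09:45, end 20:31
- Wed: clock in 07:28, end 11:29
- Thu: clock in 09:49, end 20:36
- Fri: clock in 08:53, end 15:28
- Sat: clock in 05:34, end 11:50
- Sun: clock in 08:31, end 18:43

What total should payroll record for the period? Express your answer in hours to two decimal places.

Tue: 09:45–20:31 = 10 h 46 min; less 30 min break → 10 h 16 min
Wed: 07:28–11:29 = 4 h 1 min; less 30 min break → 3 h 31 min
Thu: 09:49–20:36 = 10 h 47 min; less 30 min break → 10 h 17 min
Fri: 08:53–15:28 = 6 h 35 min; less 30 min break → 6 h 5 min
Sat: 05:34–11:50 = 6 h 16 min; less 30 min break → 5 h 46 min
Sun: 08:31–18:43 = 10 h 12 min; less 30 min break → 9 h 42 min
Total: 10 h 16 min + 3 h 31 min + 10 h 17 min + 6 h 5 min + 5 h 46 min + 9 h 42 min = 45 h 37 min.

45.62 hours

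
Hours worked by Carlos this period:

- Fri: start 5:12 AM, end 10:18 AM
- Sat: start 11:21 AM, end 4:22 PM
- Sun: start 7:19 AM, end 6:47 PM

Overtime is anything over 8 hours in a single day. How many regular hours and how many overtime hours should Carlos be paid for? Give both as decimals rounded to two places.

Fri: 5:12 AM–10:18 AM = 5 h 6 min
Sat: 11:21 AM–4:22 PM = 5 h 1 min
Sun: 7:19 AM–6:47 PM = 11 h 28 min
Fri reg 5 h 6 min / OT 0 h 0 min; Sat reg 5 h 1 min / OT 0 h 0 min; Sun reg 8 h 0 min / OT 3 h 28 min.
Totals: regular 18 h 7 min, overtime 3 h 28 min.

Regular 18.12 hours, overtime 3.47 hours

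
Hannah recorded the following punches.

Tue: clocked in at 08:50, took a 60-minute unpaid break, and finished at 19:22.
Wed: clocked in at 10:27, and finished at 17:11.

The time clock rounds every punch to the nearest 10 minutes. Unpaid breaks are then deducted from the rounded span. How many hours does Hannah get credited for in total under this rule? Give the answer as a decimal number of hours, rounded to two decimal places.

Tue: in 08:50→08:50, out 19:22→19:20; 10 h 30 min − 60 min = 9 h 30 min
Wed: in 10:27→10:30, out 17:11→17:10; 6 h 40 min
Total credited: 16 h 10 min.

16.17 hours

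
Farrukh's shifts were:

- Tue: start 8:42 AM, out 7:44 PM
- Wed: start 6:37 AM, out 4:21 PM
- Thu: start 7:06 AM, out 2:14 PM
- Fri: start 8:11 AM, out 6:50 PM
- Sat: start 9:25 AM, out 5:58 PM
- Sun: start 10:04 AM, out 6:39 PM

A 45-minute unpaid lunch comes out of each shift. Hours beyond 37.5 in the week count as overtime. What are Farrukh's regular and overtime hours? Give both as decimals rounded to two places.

Regular 37.50 hours, overtime 13.68 hours

Tue: 8:42 AM–7:44 PM = 11 h 2 min; less 45 min break → 10 h 17 min
Wed: 6:37 AM–4:21 PM = 9 h 44 min; less 45 min break → 8 h 59 min
Thu: 7:06 AM–2:14 PM = 7 h 8 min; less 45 min break → 6 h 23 min
Fri: 8:11 AM–6:50 PM = 10 h 39 min; less 45 min break → 9 h 54 min
Sat: 9:25 AM–5:58 PM = 8 h 33 min; less 45 min break → 7 h 48 min
Sun: 10:04 AM–6:39 PM = 8 h 35 min; less 45 min break → 7 h 50 min
Total worked: 51 h 11 min = 51.18 h.
Threshold 37.5 h → overtime 13 h 41 min, regular 37 h 30 min.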